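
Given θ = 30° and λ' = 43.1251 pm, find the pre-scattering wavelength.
42.8000 pm

From λ' = λ + Δλ, we have λ = λ' - Δλ

First calculate the Compton shift:
Δλ = λ_C(1 - cos θ)
Δλ = 2.4263 × (1 - cos(30°))
Δλ = 2.4263 × 0.1340
Δλ = 0.3251 pm

Initial wavelength:
λ = λ' - Δλ
λ = 43.1251 - 0.3251
λ = 42.8000 pm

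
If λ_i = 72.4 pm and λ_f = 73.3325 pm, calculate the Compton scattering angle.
52.00°

First find the wavelength shift:
Δλ = λ' - λ = 73.3325 - 72.4 = 0.9325 pm

Using Δλ = λ_C(1 - cos θ), with λ_C = h/(m_e·c) ≈ 2.42631024 pm:
cos θ = 1 - Δλ/λ_C
cos θ = 1 - 0.9325/2.42631024
cos θ = 0.615672

θ = arccos(0.615672)
θ = 52.00°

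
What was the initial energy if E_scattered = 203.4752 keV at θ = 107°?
419.2001 keV

Convert final energy to wavelength (hc ≈ 1239.842 keV·pm):
λ' = hc/E' = 1239.842 / 203.4752 = 6.0933 pm

Calculate the Compton shift:
Δλ = λ_C(1 - cos(107°))
Δλ = 2.4263 × (1 - cos(107°))
Δλ = 3.1357 pm

Initial wavelength:
λ = λ' - Δλ = 6.0933 - 3.1357 = 2.9576 pm

Initial energy:
E = hc/λ = 1239.842 / 2.9576 = 419.2001 keV

(Intermediate values are shown rounded; full precision is carried through to the final answer.)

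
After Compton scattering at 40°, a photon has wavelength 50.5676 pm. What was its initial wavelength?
50.0000 pm

From λ' = λ + Δλ, we have λ = λ' - Δλ

First calculate the Compton shift:
Δλ = λ_C(1 - cos θ)
Δλ = 2.4263 × (1 - cos(40°))
Δλ = 2.4263 × 0.2340
Δλ = 0.5676 pm

Initial wavelength:
λ = λ' - Δλ
λ = 50.5676 - 0.5676
λ = 50.0000 pm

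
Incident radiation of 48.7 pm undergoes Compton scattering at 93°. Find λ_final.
51.2533 pm

Using the Compton scattering formula:
λ' = λ + Δλ = λ + λ_C(1 - cos θ)

Given:
- Initial wavelength λ = 48.7 pm
- Scattering angle θ = 93°
- Compton wavelength λ_C ≈ 2.4263 pm

Calculate the shift:
Δλ = 2.4263 × (1 - cos(93°))
Δλ = 2.4263 × 1.0523
Δλ = 2.5533 pm

Final wavelength:
λ' = 48.7 + 2.5533 = 51.2533 pm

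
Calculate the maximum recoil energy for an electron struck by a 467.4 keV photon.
302.2035 keV

Maximum energy transfer occurs at θ = 180° (backscattering).

Initial photon: E₀ = 467.4 keV → λ₀ = 2.6526 pm

Maximum Compton shift (at 180°):
Δλ_max = 2λ_C = 2 × 2.4263 = 4.8526 pm

Final wavelength:
λ' = 2.6526 + 4.8526 = 7.5053 pm

Minimum photon energy (maximum energy to electron):
E'_min = hc/λ' = 165.1965 keV

Maximum electron kinetic energy:
K_max = E₀ - E'_min = 467.4000 - 165.1965 = 302.2035 keV

(Intermediate values are shown rounded; full precision is carried through to the final answer.)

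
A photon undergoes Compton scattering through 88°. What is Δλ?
2.3416 pm

Using the Compton scattering formula:
Δλ = λ_C(1 - cos θ)

where λ_C = h/(m_e·c) ≈ 2.4263 pm is the Compton wavelength of an electron.

For θ = 88°:
cos(88°) = 0.0349
1 - cos(88°) = 0.9651

Δλ = 2.4263 × 0.9651
Δλ = 2.3416 pm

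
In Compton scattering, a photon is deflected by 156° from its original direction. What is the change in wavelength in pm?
4.6429 pm

Using the Compton scattering formula:
Δλ = λ_C(1 - cos θ)

where λ_C = h/(m_e·c) ≈ 2.4263 pm is the Compton wavelength of an electron.

For θ = 156°:
cos(156°) = -0.9135
1 - cos(156°) = 1.9135

Δλ = 2.4263 × 1.9135
Δλ = 4.6429 pm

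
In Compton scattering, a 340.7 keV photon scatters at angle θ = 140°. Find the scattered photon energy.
156.4652 keV

First convert energy to wavelength:
λ = hc/E, with hc ≈ 1239.842 keV·pm (i.e. 1239.842 eV·nm)

For E = 340.7 keV = 340700 eV:
λ = 1239.842 keV·pm / 340.7 keV
λ = 3.6391 pm

Calculate the Compton shift:
Δλ = λ_C(1 - cos(140°)) = 2.4263 × 1.7660
Δλ = 4.2850 pm

Final wavelength:
λ' = 3.6391 + 4.2850 = 7.9241 pm

Final energy:
E' = hc/λ' = 1239.842 / 7.9241 = 156.4652 keV

(Intermediate values are shown rounded; full precision is carried through to the final answer.)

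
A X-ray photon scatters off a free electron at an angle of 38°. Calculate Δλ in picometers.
0.5144 pm

Using the Compton scattering formula:
Δλ = λ_C(1 - cos θ)

where λ_C = h/(m_e·c) ≈ 2.4263 pm is the Compton wavelength of an electron.

For θ = 38°:
cos(38°) = 0.7880
1 - cos(38°) = 0.2120

Δλ = 2.4263 × 0.2120
Δλ = 0.5144 pm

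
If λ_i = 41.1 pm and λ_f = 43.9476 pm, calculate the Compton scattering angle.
100.00°

First find the wavelength shift:
Δλ = λ' - λ = 43.9476 - 41.1 = 2.8476 pm

Using Δλ = λ_C(1 - cos θ), with λ_C = h/(m_e·c) ≈ 2.42631024 pm:
cos θ = 1 - Δλ/λ_C
cos θ = 1 - 2.8476/2.42631024
cos θ = -0.173634

θ = arccos(-0.173634)
θ = 100.00°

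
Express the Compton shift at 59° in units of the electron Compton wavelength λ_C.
0.4850 λ_C

The Compton shift formula is:
Δλ = λ_C(1 - cos θ)

Dividing both sides by λ_C:
Δλ/λ_C = 1 - cos θ

For θ = 59°:
Δλ/λ_C = 1 - cos(59°)
Δλ/λ_C = 1 - 0.5150
Δλ/λ_C = 0.4850

This means the shift is 0.4850 × λ_C = 1.1767 pm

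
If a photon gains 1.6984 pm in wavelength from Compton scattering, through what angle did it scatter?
72.54°

From the Compton formula Δλ = λ_C(1 - cos θ), we can solve for θ:

cos θ = 1 - Δλ/λ_C

Given:
- Δλ = 1.6984 pm
- λ_C = h/(m_e·c) ≈ 2.42631024 pm

cos θ = 1 - 1.6984/2.42631024
cos θ = 1 - 0.699993
cos θ = 0.300007

θ = arccos(0.300007)
θ = 72.54°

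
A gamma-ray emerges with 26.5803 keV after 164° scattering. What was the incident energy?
29.6000 keV

Convert final energy to wavelength (hc ≈ 1239.842 keV·pm):
λ' = hc/E' = 1239.842 / 26.5803 = 46.6451 pm

Calculate the Compton shift:
Δλ = λ_C(1 - cos(164°))
Δλ = 2.4263 × (1 - cos(164°))
Δλ = 4.7586 pm

Initial wavelength:
λ = λ' - Δλ = 46.6451 - 4.7586 = 41.8865 pm

Initial energy:
E = hc/λ = 1239.842 / 41.8865 = 29.6000 keV

(Intermediate values are shown rounded; full precision is carried through to the final answer.)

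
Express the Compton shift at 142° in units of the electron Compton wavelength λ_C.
1.7880 λ_C

The Compton shift formula is:
Δλ = λ_C(1 - cos θ)

Dividing both sides by λ_C:
Δλ/λ_C = 1 - cos θ

For θ = 142°:
Δλ/λ_C = 1 - cos(142°)
Δλ/λ_C = 1 - -0.7880
Δλ/λ_C = 1.7880

This means the shift is 1.7880 × λ_C = 4.3383 pm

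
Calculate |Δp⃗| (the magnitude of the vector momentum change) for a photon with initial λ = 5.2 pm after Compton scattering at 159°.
1.9147e-22 kg·m/s

Photon momentum magnitude is p = h/λ.

Initial momentum:
p₀ = h/λ = 6.6261e-34/5.2000e-12 = 1.2742e-22 kg·m/s

After scattering:
λ' = λ + Δλ = 5.2 + 4.6915 = 9.8915 pm
p' = h/λ' = 6.6261e-34/9.8915e-12 = 6.6988e-23 kg·m/s

Momentum is a vector; the scattered photon's direction makes angle θ = 159° with the incident direction. The magnitude of the vector change Δp⃗ = p⃗₀ − p⃗' is found from the law of cosines:
|Δp⃗|² = p₀² + p'² − 2p₀p'cos θ
|Δp⃗|² = (1.2742e-22)² + (6.6988e-23)² − 2·1.2742e-22·6.6988e-23·cos(159°)
|Δp⃗| = 1.9147e-22 kg·m/s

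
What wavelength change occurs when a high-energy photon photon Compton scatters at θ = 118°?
3.5654 pm

Using the Compton scattering formula:
Δλ = λ_C(1 - cos θ)

where λ_C = h/(m_e·c) ≈ 2.4263 pm is the Compton wavelength of an electron.

For θ = 118°:
cos(118°) = -0.4695
1 - cos(118°) = 1.4695

Δλ = 2.4263 × 1.4695
Δλ = 3.5654 pm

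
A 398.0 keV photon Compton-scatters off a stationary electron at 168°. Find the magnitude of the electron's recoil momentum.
2.9510e-22 kg·m/s

The electron is initially at rest, so by conservation of momentum:
p⃗_e = p⃗₀ − p⃗'  (incident photon momentum minus scattered photon momentum)

Photon momentum magnitudes (p = h/λ = E/c):
λ₀ = hc/E₀ = 3.1152 pm → p₀ = h/λ₀ = 2.1270e-22 kg·m/s
Δλ = λ_C(1 − cos 168°) = 4.7996 pm
λ' = 7.9148 pm → p' = h/λ' = 8.3718e-23 kg·m/s

The scattered photon makes angle θ = 168° with the incident direction, so by the law of cosines:
|p⃗_e|² = p₀² + p'² − 2p₀p'cos θ
|p⃗_e|² = (2.1270e-22)² + (8.3718e-23)² − 2·2.1270e-22·8.3718e-23·cos(168°)
|p⃗_e| = 2.9510e-22 kg·m/s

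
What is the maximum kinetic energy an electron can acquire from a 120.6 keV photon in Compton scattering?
38.6716 keV

Maximum energy transfer occurs at θ = 180° (backscattering).

Initial photon: E₀ = 120.6 keV → λ₀ = 10.2806 pm

Maximum Compton shift (at 180°):
Δλ_max = 2λ_C = 2 × 2.4263 = 4.8526 pm

Final wavelength:
λ' = 10.2806 + 4.8526 = 15.1332 pm

Minimum photon energy (maximum energy to electron):
E'_min = hc/λ' = 81.9284 keV

Maximum electron kinetic energy:
K_max = E₀ - E'_min = 120.6000 - 81.9284 = 38.6716 keV

(Intermediate values are shown rounded; full precision is carried through to the final answer.)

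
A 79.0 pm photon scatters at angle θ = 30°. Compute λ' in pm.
79.3251 pm

Using the Compton scattering formula:
λ' = λ + Δλ = λ + λ_C(1 - cos θ)

Given:
- Initial wavelength λ = 79.0 pm
- Scattering angle θ = 30°
- Compton wavelength λ_C ≈ 2.4263 pm

Calculate the shift:
Δλ = 2.4263 × (1 - cos(30°))
Δλ = 2.4263 × 0.1340
Δλ = 0.3251 pm

Final wavelength:
λ' = 79.0 + 0.3251 = 79.3251 pm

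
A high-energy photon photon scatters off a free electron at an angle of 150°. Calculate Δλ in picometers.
4.5276 pm

Using the Compton scattering formula:
Δλ = λ_C(1 - cos θ)

where λ_C = h/(m_e·c) ≈ 2.4263 pm is the Compton wavelength of an electron.

For θ = 150°:
cos(150°) = -0.8660
1 - cos(150°) = 1.8660

Δλ = 2.4263 × 1.8660
Δλ = 4.5276 pm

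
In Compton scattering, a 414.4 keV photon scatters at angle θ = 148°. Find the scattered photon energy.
165.8466 keV

First convert energy to wavelength:
λ = hc/E, with hc ≈ 1239.842 keV·pm (i.e. 1239.842 eV·nm)

For E = 414.4 keV = 414400 eV:
λ = 1239.842 keV·pm / 414.4 keV
λ = 2.9919 pm

Calculate the Compton shift:
Δλ = λ_C(1 - cos(148°)) = 2.4263 × 1.8480
Δλ = 4.4839 pm

Final wavelength:
λ' = 2.9919 + 4.4839 = 7.4758 pm

Final energy:
E' = hc/λ' = 1239.842 / 7.4758 = 165.8466 keV

(Intermediate values are shown rounded; full precision is carried through to the final answer.)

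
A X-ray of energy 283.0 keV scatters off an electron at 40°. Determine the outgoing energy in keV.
250.5381 keV

First convert energy to wavelength:
λ = hc/E, with hc ≈ 1239.842 keV·pm (i.e. 1239.842 eV·nm)

For E = 283.0 keV = 283000 eV:
λ = 1239.842 keV·pm / 283.0 keV
λ = 4.3811 pm

Calculate the Compton shift:
Δλ = λ_C(1 - cos(40°)) = 2.4263 × 0.2340
Δλ = 0.5676 pm

Final wavelength:
λ' = 4.3811 + 0.5676 = 4.9487 pm

Final energy:
E' = hc/λ' = 1239.842 / 4.9487 = 250.5381 keV

(Intermediate values are shown rounded; full precision is carried through to the final answer.)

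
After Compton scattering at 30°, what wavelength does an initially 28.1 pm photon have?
28.4251 pm

Using the Compton formula: λ' = λ + λ_C(1 − cos θ)

For θ = 30°, cos θ = √3/2 (exact) ≈ 0.8660, so:
1 − cos 30° = 1 − (√3/2) ≈ 0.1340

Δλ = λ_C × 0.1340 = 2.4263 × 0.1340 = 0.3251 pm

λ' = 28.1 + 0.3251 = 28.4251 pm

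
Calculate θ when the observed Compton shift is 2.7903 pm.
98.63°

From the Compton formula Δλ = λ_C(1 - cos θ), we can solve for θ:

cos θ = 1 - Δλ/λ_C

Given:
- Δλ = 2.7903 pm
- λ_C = h/(m_e·c) ≈ 2.42631024 pm

cos θ = 1 - 2.7903/2.42631024
cos θ = 1 - 1.150018
cos θ = -0.150018

θ = arccos(-0.150018)
θ = 98.63°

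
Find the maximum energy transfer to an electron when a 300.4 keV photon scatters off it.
162.3318 keV

Maximum energy transfer occurs at θ = 180° (backscattering).

Initial photon: E₀ = 300.4 keV → λ₀ = 4.1273 pm

Maximum Compton shift (at 180°):
Δλ_max = 2λ_C = 2 × 2.4263 = 4.8526 pm

Final wavelength:
λ' = 4.1273 + 4.8526 = 8.9799 pm

Minimum photon energy (maximum energy to electron):
E'_min = hc/λ' = 138.0682 keV

Maximum electron kinetic energy:
K_max = E₀ - E'_min = 300.4000 - 138.0682 = 162.3318 keV

(Intermediate values are shown rounded; full precision is carried through to the final answer.)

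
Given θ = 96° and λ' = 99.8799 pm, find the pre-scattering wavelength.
97.2000 pm

From λ' = λ + Δλ, we have λ = λ' - Δλ

First calculate the Compton shift:
Δλ = λ_C(1 - cos θ)
Δλ = 2.4263 × (1 - cos(96°))
Δλ = 2.4263 × 1.1045
Δλ = 2.6799 pm

Initial wavelength:
λ = λ' - Δλ
λ = 99.8799 - 2.6799
λ = 97.2000 pm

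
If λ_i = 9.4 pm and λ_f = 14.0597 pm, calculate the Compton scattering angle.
157.00°

First find the wavelength shift:
Δλ = λ' - λ = 14.0597 - 9.4 = 4.6597 pm

Using Δλ = λ_C(1 - cos θ), with λ_C = h/(m_e·c) ≈ 2.42631024 pm:
cos θ = 1 - Δλ/λ_C
cos θ = 1 - 4.6597/2.42631024
cos θ = -0.920488

θ = arccos(-0.920488)
θ = 157.00°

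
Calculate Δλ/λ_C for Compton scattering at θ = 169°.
1.9816 λ_C

The Compton shift formula is:
Δλ = λ_C(1 - cos θ)

Dividing both sides by λ_C:
Δλ/λ_C = 1 - cos θ

For θ = 169°:
Δλ/λ_C = 1 - cos(169°)
Δλ/λ_C = 1 - -0.9816
Δλ/λ_C = 1.9816

This means the shift is 1.9816 × λ_C = 4.8080 pm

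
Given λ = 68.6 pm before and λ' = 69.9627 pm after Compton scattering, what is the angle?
64.00°

First find the wavelength shift:
Δλ = λ' - λ = 69.9627 - 68.6 = 1.3627 pm

Using Δλ = λ_C(1 - cos θ), with λ_C = h/(m_e·c) ≈ 2.42631024 pm:
cos θ = 1 - Δλ/λ_C
cos θ = 1 - 1.3627/2.42631024
cos θ = 0.438365

θ = arccos(0.438365)
θ = 64.00°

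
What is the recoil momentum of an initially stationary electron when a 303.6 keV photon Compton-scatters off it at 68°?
1.6106e-22 kg·m/s

The electron is initially at rest, so by conservation of momentum:
p⃗_e = p⃗₀ − p⃗'  (incident photon momentum minus scattered photon momentum)

Photon momentum magnitudes (p = h/λ = E/c):
λ₀ = hc/E₀ = 4.0838 pm → p₀ = h/λ₀ = 1.6225e-22 kg·m/s
Δλ = λ_C(1 − cos 68°) = 1.5174 pm
λ' = 5.6012 pm → p' = h/λ' = 1.1830e-22 kg·m/s

The scattered photon makes angle θ = 68° with the incident direction, so by the law of cosines:
|p⃗_e|² = p₀² + p'² − 2p₀p'cos θ
|p⃗_e|² = (1.6225e-22)² + (1.1830e-22)² − 2·1.6225e-22·1.1830e-22·cos(68°)
|p⃗_e| = 1.6106e-22 kg·m/s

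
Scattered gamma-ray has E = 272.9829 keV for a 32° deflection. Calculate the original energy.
297.0999 keV

Convert final energy to wavelength (hc ≈ 1239.842 keV·pm):
λ' = hc/E' = 1239.842 / 272.9829 = 4.5418 pm

Calculate the Compton shift:
Δλ = λ_C(1 - cos(32°))
Δλ = 2.4263 × (1 - cos(32°))
Δλ = 0.3687 pm

Initial wavelength:
λ = λ' - Δλ = 4.5418 - 0.3687 = 4.1731 pm

Initial energy:
E = hc/λ = 1239.842 / 4.1731 = 297.0999 keV

(Intermediate values are shown rounded; full precision is carried through to the final answer.)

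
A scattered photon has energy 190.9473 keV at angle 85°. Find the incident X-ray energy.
289.8000 keV

Convert final energy to wavelength (hc ≈ 1239.842 keV·pm):
λ' = hc/E' = 1239.842 / 190.9473 = 6.4931 pm

Calculate the Compton shift:
Δλ = λ_C(1 - cos(85°))
Δλ = 2.4263 × (1 - cos(85°))
Δλ = 2.2148 pm

Initial wavelength:
λ = λ' - Δλ = 6.4931 - 2.2148 = 4.2783 pm

Initial energy:
E = hc/λ = 1239.842 / 4.2783 = 289.8000 keV

(Intermediate values are shown rounded; full precision is carried through to the final answer.)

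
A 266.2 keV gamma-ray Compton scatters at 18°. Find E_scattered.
259.5815 keV

First convert energy to wavelength:
λ = hc/E, with hc ≈ 1239.842 keV·pm (i.e. 1239.842 eV·nm)

For E = 266.2 keV = 266200 eV:
λ = 1239.842 keV·pm / 266.2 keV
λ = 4.6576 pm

Calculate the Compton shift:
Δλ = λ_C(1 - cos(18°)) = 2.4263 × 0.0489
Δλ = 0.1188 pm

Final wavelength:
λ' = 4.6576 + 0.1188 = 4.7763 pm

Final energy:
E' = hc/λ' = 1239.842 / 4.7763 = 259.5815 keV

(Intermediate values are shown rounded; full precision is carried through to the final answer.)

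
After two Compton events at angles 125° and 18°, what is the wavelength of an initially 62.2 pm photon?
66.1367 pm

Apply Compton shift twice:

First scattering at θ₁ = 125°:
Δλ₁ = λ_C(1 - cos(125°))
Δλ₁ = 2.4263 × 1.5736
Δλ₁ = 3.8180 pm

After first scattering:
λ₁ = 62.2 + 3.8180 = 66.0180 pm

Second scattering at θ₂ = 18°:
Δλ₂ = λ_C(1 - cos(18°))
Δλ₂ = 2.4263 × 0.0489
Δλ₂ = 0.1188 pm

Final wavelength:
λ₂ = 66.0180 + 0.1188 = 66.1367 pm

Total shift: Δλ_total = 3.8180 + 0.1188 = 3.9367 pm

(Intermediate values are shown rounded; full precision is carried through to the final answer.)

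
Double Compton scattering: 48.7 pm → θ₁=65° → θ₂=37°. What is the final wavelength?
50.5895 pm

Apply Compton shift twice:

First scattering at θ₁ = 65°:
Δλ₁ = λ_C(1 - cos(65°))
Δλ₁ = 2.4263 × 0.5774
Δλ₁ = 1.4009 pm

After first scattering:
λ₁ = 48.7 + 1.4009 = 50.1009 pm

Second scattering at θ₂ = 37°:
Δλ₂ = λ_C(1 - cos(37°))
Δλ₂ = 2.4263 × 0.2014
Δλ₂ = 0.4886 pm

Final wavelength:
λ₂ = 50.1009 + 0.4886 = 50.5895 pm

Total shift: Δλ_total = 1.4009 + 0.4886 = 1.8895 pm

(Intermediate values are shown rounded; full precision is carried through to the final answer.)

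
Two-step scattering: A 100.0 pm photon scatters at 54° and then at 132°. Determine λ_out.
105.0500 pm

Apply Compton shift twice:

First scattering at θ₁ = 54°:
Δλ₁ = λ_C(1 - cos(54°))
Δλ₁ = 2.4263 × 0.4122
Δλ₁ = 1.0002 pm

After first scattering:
λ₁ = 100.0 + 1.0002 = 101.0002 pm

Second scattering at θ₂ = 132°:
Δλ₂ = λ_C(1 - cos(132°))
Δλ₂ = 2.4263 × 1.6691
Δλ₂ = 4.0498 pm

Final wavelength:
λ₂ = 101.0002 + 4.0498 = 105.0500 pm

Total shift: Δλ_total = 1.0002 + 4.0498 = 5.0500 pm

(Intermediate values are shown rounded; full precision is carried through to the final answer.)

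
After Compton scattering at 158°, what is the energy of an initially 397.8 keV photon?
159.1031 keV

First convert energy to wavelength:
λ = hc/E, with hc ≈ 1239.842 keV·pm (i.e. 1239.842 eV·nm)

For E = 397.8 keV = 397800 eV:
λ = 1239.842 keV·pm / 397.8 keV
λ = 3.1167 pm

Calculate the Compton shift:
Δλ = λ_C(1 - cos(158°)) = 2.4263 × 1.9272
Δλ = 4.6759 pm

Final wavelength:
λ' = 3.1167 + 4.6759 = 7.7927 pm

Final energy:
E' = hc/λ' = 1239.842 / 7.7927 = 159.1031 keV

(Intermediate values are shown rounded; full precision is carried through to the final answer.)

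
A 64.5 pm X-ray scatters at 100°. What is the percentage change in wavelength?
4.4149%

Calculate the Compton shift:
Δλ = λ_C(1 - cos(100°))
Δλ = 2.4263 × (1 - cos(100°))
Δλ = 2.4263 × 1.1736
Δλ = 2.8476 pm

Percentage change:
(Δλ/λ₀) × 100 = (2.8476/64.5) × 100
= 4.4149%

(Intermediate values are shown rounded; full precision is carried through to the final answer.)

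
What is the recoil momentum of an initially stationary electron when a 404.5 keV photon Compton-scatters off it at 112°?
2.7243e-22 kg·m/s

The electron is initially at rest, so by conservation of momentum:
p⃗_e = p⃗₀ − p⃗'  (incident photon momentum minus scattered photon momentum)

Photon momentum magnitudes (p = h/λ = E/c):
λ₀ = hc/E₀ = 3.0651 pm → p₀ = h/λ₀ = 2.1618e-22 kg·m/s
Δλ = λ_C(1 − cos 112°) = 3.3352 pm
λ' = 6.4003 pm → p' = h/λ' = 1.0353e-22 kg·m/s

The scattered photon makes angle θ = 112° with the incident direction, so by the law of cosines:
|p⃗_e|² = p₀² + p'² − 2p₀p'cos θ
|p⃗_e|² = (2.1618e-22)² + (1.0353e-22)² − 2·2.1618e-22·1.0353e-22·cos(112°)
|p⃗_e| = 2.7243e-22 kg·m/s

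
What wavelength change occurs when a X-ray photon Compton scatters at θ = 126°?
3.8525 pm

Using the Compton scattering formula:
Δλ = λ_C(1 - cos θ)

where λ_C = h/(m_e·c) ≈ 2.4263 pm is the Compton wavelength of an electron.

For θ = 126°:
cos(126°) = -0.5878
1 - cos(126°) = 1.5878

Δλ = 2.4263 × 1.5878
Δλ = 3.8525 pm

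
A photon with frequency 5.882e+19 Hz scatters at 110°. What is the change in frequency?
2.293e+19 Hz (decrease)

Convert frequency to wavelength (c = 299792458 m/s):
λ₀ = c/f₀ = 299792458/5.882e+19 = 5.0967776e-12 m = 5.0968 pm

Calculate Compton shift:
Δλ = λ_C(1 - cos(110°)) = 3.2562 pm

Final wavelength:
λ' = λ₀ + Δλ = 5.0968 + 3.2562 = 8.3529 pm

Final frequency:
f' = c/λ' = 299792458/8.3529348e-12 = 3.5890674e+19 Hz

Frequency shift (decrease):
Δf = f₀ - f' = 5.882e+19 - 3.5890674e+19 = 2.293e+19 Hz

(Intermediate values are shown rounded; full precision is carried through to the final answer.)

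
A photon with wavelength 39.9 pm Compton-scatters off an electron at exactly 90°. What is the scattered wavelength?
42.3263 pm

Using the Compton formula: λ' = λ + λ_C(1 − cos θ)

For θ = 90°, cos θ = 0 (exact) = 0.0000, so:
1 − cos 90° = 1 − (0) = 1.0000

Δλ = λ_C × 1.0000 = 2.4263 × 1.0000 = 2.4263 pm

λ' = 39.9 + 2.4263 = 42.3263 pm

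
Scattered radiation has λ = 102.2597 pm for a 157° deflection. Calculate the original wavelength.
97.6000 pm

From λ' = λ + Δλ, we have λ = λ' - Δλ

First calculate the Compton shift:
Δλ = λ_C(1 - cos θ)
Δλ = 2.4263 × (1 - cos(157°))
Δλ = 2.4263 × 1.9205
Δλ = 4.6597 pm

Initial wavelength:
λ = λ' - Δλ
λ = 102.2597 - 4.6597
λ = 97.6000 pm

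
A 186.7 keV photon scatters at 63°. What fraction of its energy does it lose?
0.1663 (or 16.63%)

Calculate initial and final photon energies:

Initial: E₀ = 186.7 keV → λ₀ = 6.6408 pm
Compton shift: Δλ = 1.3248 pm
Final wavelength: λ' = 7.9656 pm
Final energy: E' = 155.6493 keV

Fractional energy loss:
(E₀ - E')/E₀ = (186.7000 - 155.6493)/186.7000
= 31.0507/186.7000
= 0.1663
= 16.63%

(Intermediate values are shown rounded; full precision is carried through to the final answer.)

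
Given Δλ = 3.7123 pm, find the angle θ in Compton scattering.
122.01°

From the Compton formula Δλ = λ_C(1 - cos θ), we can solve for θ:

cos θ = 1 - Δλ/λ_C

Given:
- Δλ = 3.7123 pm
- λ_C = h/(m_e·c) ≈ 2.42631024 pm

cos θ = 1 - 3.7123/2.42631024
cos θ = 1 - 1.530019
cos θ = -0.530019

θ = arccos(-0.530019)
θ = 122.01°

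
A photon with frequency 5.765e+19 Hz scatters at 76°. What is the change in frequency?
1.506e+19 Hz (decrease)

Convert frequency to wavelength (c = 299792458 m/s):
λ₀ = c/f₀ = 299792458/5.765e+19 = 5.2002161e-12 m = 5.2002 pm

Calculate Compton shift:
Δλ = λ_C(1 - cos(76°)) = 1.8393 pm

Final wavelength:
λ' = λ₀ + Δλ = 5.2002 + 1.8393 = 7.0395 pm

Final frequency:
f' = c/λ' = 299792458/7.0395488e-12 = 4.2586886e+19 Hz

Frequency shift (decrease):
Δf = f₀ - f' = 5.765e+19 - 4.2586886e+19 = 1.506e+19 Hz

(Intermediate values are shown rounded; full precision is carried through to the final answer.)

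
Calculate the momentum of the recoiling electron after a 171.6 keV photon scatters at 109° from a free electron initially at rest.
1.2738e-22 kg·m/s

The electron is initially at rest, so by conservation of momentum:
p⃗_e = p⃗₀ − p⃗'  (incident photon momentum minus scattered photon momentum)

Photon momentum magnitudes (p = h/λ = E/c):
λ₀ = hc/E₀ = 7.2252 pm → p₀ = h/λ₀ = 9.1708e-23 kg·m/s
Δλ = λ_C(1 − cos 109°) = 3.2162 pm
λ' = 10.4414 pm → p' = h/λ' = 6.3459e-23 kg·m/s

The scattered photon makes angle θ = 109° with the incident direction, so by the law of cosines:
|p⃗_e|² = p₀² + p'² − 2p₀p'cos θ
|p⃗_e|² = (9.1708e-23)² + (6.3459e-23)² − 2·9.1708e-23·6.3459e-23·cos(109°)
|p⃗_e| = 1.2738e-22 kg·m/s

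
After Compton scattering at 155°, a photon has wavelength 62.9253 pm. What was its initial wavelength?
58.3000 pm

From λ' = λ + Δλ, we have λ = λ' - Δλ

First calculate the Compton shift:
Δλ = λ_C(1 - cos θ)
Δλ = 2.4263 × (1 - cos(155°))
Δλ = 2.4263 × 1.9063
Δλ = 4.6253 pm

Initial wavelength:
λ = λ' - Δλ
λ = 62.9253 - 4.6253
λ = 58.3000 pm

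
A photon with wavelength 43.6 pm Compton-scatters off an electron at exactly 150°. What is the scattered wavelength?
48.1276 pm

Using the Compton formula: λ' = λ + λ_C(1 − cos θ)

For θ = 150°, cos θ = -√3/2 (exact) ≈ -0.8660, so:
1 − cos 150° = 1 − (-√3/2) ≈ 1.8660

Δλ = λ_C × 1.8660 = 2.4263 × 1.8660 = 4.5276 pm

λ' = 43.6 + 4.5276 = 48.1276 pm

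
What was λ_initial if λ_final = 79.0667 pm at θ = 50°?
78.2000 pm

From λ' = λ + Δλ, we have λ = λ' - Δλ

First calculate the Compton shift:
Δλ = λ_C(1 - cos θ)
Δλ = 2.4263 × (1 - cos(50°))
Δλ = 2.4263 × 0.3572
Δλ = 0.8667 pm

Initial wavelength:
λ = λ' - Δλ
λ = 79.0667 - 0.8667
λ = 78.2000 pm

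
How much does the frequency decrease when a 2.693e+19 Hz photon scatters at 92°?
4.956e+18 Hz (decrease)

Convert frequency to wavelength (c = 299792458 m/s):
λ₀ = c/f₀ = 299792458/2.693e+19 = 1.1132286e-11 m = 11.1323 pm

Calculate Compton shift:
Δλ = λ_C(1 - cos(92°)) = 2.5110 pm

Final wavelength:
λ' = λ₀ + Δλ = 11.1323 + 2.5110 = 13.6433 pm

Final frequency:
f' = c/λ' = 299792458/1.3643273e-11 = 2.1973646e+19 Hz

Frequency shift (decrease):
Δf = f₀ - f' = 2.693e+19 - 2.1973646e+19 = 4.956e+18 Hz

(Intermediate values are shown rounded; full precision is carried through to the final answer.)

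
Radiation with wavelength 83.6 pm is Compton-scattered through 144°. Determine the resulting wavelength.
87.9892 pm

Using the Compton scattering formula:
λ' = λ + Δλ = λ + λ_C(1 - cos θ)

Given:
- Initial wavelength λ = 83.6 pm
- Scattering angle θ = 144°
- Compton wavelength λ_C ≈ 2.4263 pm

Calculate the shift:
Δλ = 2.4263 × (1 - cos(144°))
Δλ = 2.4263 × 1.8090
Δλ = 4.3892 pm

Final wavelength:
λ' = 83.6 + 4.3892 = 87.9892 pm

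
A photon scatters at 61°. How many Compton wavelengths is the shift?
0.5152 λ_C

The Compton shift formula is:
Δλ = λ_C(1 - cos θ)

Dividing both sides by λ_C:
Δλ/λ_C = 1 - cos θ

For θ = 61°:
Δλ/λ_C = 1 - cos(61°)
Δλ/λ_C = 1 - 0.4848
Δλ/λ_C = 0.5152

This means the shift is 0.5152 × λ_C = 1.2500 pm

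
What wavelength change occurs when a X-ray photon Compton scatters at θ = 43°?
0.6518 pm

Using the Compton scattering formula:
Δλ = λ_C(1 - cos θ)

where λ_C = h/(m_e·c) ≈ 2.4263 pm is the Compton wavelength of an electron.

For θ = 43°:
cos(43°) = 0.7314
1 - cos(43°) = 0.2686

Δλ = 2.4263 × 0.2686
Δλ = 0.6518 pm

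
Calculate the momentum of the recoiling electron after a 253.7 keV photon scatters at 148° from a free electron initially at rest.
1.9911e-22 kg·m/s

The electron is initially at rest, so by conservation of momentum:
p⃗_e = p⃗₀ − p⃗'  (incident photon momentum minus scattered photon momentum)

Photon momentum magnitudes (p = h/λ = E/c):
λ₀ = hc/E₀ = 4.8870 pm → p₀ = h/λ₀ = 1.3558e-22 kg·m/s
Δλ = λ_C(1 − cos 148°) = 4.4839 pm
λ' = 9.3710 pm → p' = h/λ' = 7.0708e-23 kg·m/s

The scattered photon makes angle θ = 148° with the incident direction, so by the law of cosines:
|p⃗_e|² = p₀² + p'² − 2p₀p'cos θ
|p⃗_e|² = (1.3558e-22)² + (7.0708e-23)² − 2·1.3558e-22·7.0708e-23·cos(148°)
|p⃗_e| = 1.9911e-22 kg·m/s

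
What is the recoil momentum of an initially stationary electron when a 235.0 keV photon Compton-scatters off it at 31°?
6.5483e-23 kg·m/s

The electron is initially at rest, so by conservation of momentum:
p⃗_e = p⃗₀ − p⃗'  (incident photon momentum minus scattered photon momentum)

Photon momentum magnitudes (p = h/λ = E/c):
λ₀ = hc/E₀ = 5.2759 pm → p₀ = h/λ₀ = 1.2559e-22 kg·m/s
Δλ = λ_C(1 − cos 31°) = 0.3466 pm
λ' = 5.6225 pm → p' = h/λ' = 1.1785e-22 kg·m/s

The scattered photon makes angle θ = 31° with the incident direction, so by the law of cosines:
|p⃗_e|² = p₀² + p'² − 2p₀p'cos θ
|p⃗_e|² = (1.2559e-22)² + (1.1785e-22)² − 2·1.2559e-22·1.1785e-22·cos(31°)
|p⃗_e| = 6.5483e-23 kg·m/s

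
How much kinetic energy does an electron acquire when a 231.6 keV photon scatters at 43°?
25.1385 keV

By energy conservation: K_e = E_initial - E_final

First find the scattered photon energy:
Initial wavelength: λ = hc/E = 5.3534 pm
Compton shift: Δλ = λ_C(1 - cos(43°)) = 0.6518 pm
Final wavelength: λ' = 5.3534 + 0.6518 = 6.0052 pm
Final photon energy: E' = hc/λ' = 206.4615 keV

Electron kinetic energy:
K_e = E - E' = 231.6000 - 206.4615 = 25.1385 keV

(Intermediate values are shown rounded; full precision is carried through to the final answer.)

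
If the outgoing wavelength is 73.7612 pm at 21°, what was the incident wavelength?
73.6000 pm

From λ' = λ + Δλ, we have λ = λ' - Δλ

First calculate the Compton shift:
Δλ = λ_C(1 - cos θ)
Δλ = 2.4263 × (1 - cos(21°))
Δλ = 2.4263 × 0.0664
Δλ = 0.1612 pm

Initial wavelength:
λ = λ' - Δλ
λ = 73.7612 - 0.1612
λ = 73.6000 pm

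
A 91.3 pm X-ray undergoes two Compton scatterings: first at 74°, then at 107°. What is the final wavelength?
96.1932 pm

Apply Compton shift twice:

First scattering at θ₁ = 74°:
Δλ₁ = λ_C(1 - cos(74°))
Δλ₁ = 2.4263 × 0.7244
Δλ₁ = 1.7575 pm

After first scattering:
λ₁ = 91.3 + 1.7575 = 93.0575 pm

Second scattering at θ₂ = 107°:
Δλ₂ = λ_C(1 - cos(107°))
Δλ₂ = 2.4263 × 1.2924
Δλ₂ = 3.1357 pm

Final wavelength:
λ₂ = 93.0575 + 3.1357 = 96.1932 pm

Total shift: Δλ_total = 1.7575 + 3.1357 = 4.8932 pm

(Intermediate values are shown rounded; full precision is carried through to the final answer.)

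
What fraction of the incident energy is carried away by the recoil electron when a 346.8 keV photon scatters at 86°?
0.3870 (or 38.70%)

Calculate initial and final photon energies:

Initial: E₀ = 346.8 keV → λ₀ = 3.5751 pm
Compton shift: Δλ = 2.2571 pm
Final wavelength: λ' = 5.8322 pm
Final energy: E' = 212.5874 keV

Fractional energy loss:
(E₀ - E')/E₀ = (346.8000 - 212.5874)/346.8000
= 134.2126/346.8000
= 0.3870
= 38.70%

(Intermediate values are shown rounded; full precision is carried through to the final answer.)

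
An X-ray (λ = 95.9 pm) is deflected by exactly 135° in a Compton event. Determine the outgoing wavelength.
100.0420 pm

Using the Compton formula: λ' = λ + λ_C(1 − cos θ)

For θ = 135°, cos θ = -√2/2 (exact) ≈ -0.7071, so:
1 − cos 135° = 1 − (-√2/2) ≈ 1.7071

Δλ = λ_C × 1.7071 = 2.4263 × 1.7071 = 4.1420 pm

λ' = 95.9 + 4.1420 = 100.0420 pm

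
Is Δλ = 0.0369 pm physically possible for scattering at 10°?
Yes, consistent

Calculate the expected shift for θ = 10°:

Δλ_expected = λ_C(1 - cos(10°))
Δλ_expected = 2.4263 × (1 - cos(10°))
Δλ_expected = 2.4263 × 0.0152
Δλ_expected = 0.0369 pm

Given shift: 0.0369 pm
Expected shift: 0.0369 pm
Difference: 0.0000 pm

The values match. This is consistent with Compton scattering at the stated angle.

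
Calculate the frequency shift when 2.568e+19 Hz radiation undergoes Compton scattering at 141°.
6.927e+18 Hz (decrease)

Convert frequency to wavelength (c = 299792458 m/s):
λ₀ = c/f₀ = 299792458/2.568e+19 = 1.1674161e-11 m = 11.6742 pm

Calculate Compton shift:
Δλ = λ_C(1 - cos(141°)) = 4.3119 pm

Final wavelength:
λ' = λ₀ + Δλ = 11.6742 + 4.3119 = 15.9861 pm

Final frequency:
f' = c/λ' = 299792458/1.5986069e-11 = 1.8753357e+19 Hz

Frequency shift (decrease):
Δf = f₀ - f' = 2.568e+19 - 1.8753357e+19 = 6.927e+18 Hz

(Intermediate values are shown rounded; full precision is carried through to the final answer.)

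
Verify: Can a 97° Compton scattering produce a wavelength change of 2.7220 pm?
Yes, consistent

Calculate the expected shift for θ = 97°:

Δλ_expected = λ_C(1 - cos(97°))
Δλ_expected = 2.4263 × (1 - cos(97°))
Δλ_expected = 2.4263 × 1.1219
Δλ_expected = 2.7220 pm

Given shift: 2.7220 pm
Expected shift: 2.7220 pm
Difference: 0.0000 pm

The values match. This is consistent with Compton scattering at the stated angle.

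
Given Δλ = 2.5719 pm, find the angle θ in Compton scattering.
93.44°

From the Compton formula Δλ = λ_C(1 - cos θ), we can solve for θ:

cos θ = 1 - Δλ/λ_C

Given:
- Δλ = 2.5719 pm
- λ_C = h/(m_e·c) ≈ 2.42631024 pm

cos θ = 1 - 2.5719/2.42631024
cos θ = 1 - 1.060005
cos θ = -0.060005

θ = arccos(-0.060005)
θ = 93.44°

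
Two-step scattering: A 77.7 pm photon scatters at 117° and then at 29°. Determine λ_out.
81.5320 pm

Apply Compton shift twice:

First scattering at θ₁ = 117°:
Δλ₁ = λ_C(1 - cos(117°))
Δλ₁ = 2.4263 × 1.4540
Δλ₁ = 3.5278 pm

After first scattering:
λ₁ = 77.7 + 3.5278 = 81.2278 pm

Second scattering at θ₂ = 29°:
Δλ₂ = λ_C(1 - cos(29°))
Δλ₂ = 2.4263 × 0.1254
Δλ₂ = 0.3042 pm

Final wavelength:
λ₂ = 81.2278 + 0.3042 = 81.5320 pm

Total shift: Δλ_total = 3.5278 + 0.3042 = 3.8320 pm

(Intermediate values are shown rounded; full precision is carried through to the final answer.)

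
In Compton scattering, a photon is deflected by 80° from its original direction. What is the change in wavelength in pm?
2.0050 pm

Using the Compton scattering formula:
Δλ = λ_C(1 - cos θ)

where λ_C = h/(m_e·c) ≈ 2.4263 pm is the Compton wavelength of an electron.

For θ = 80°:
cos(80°) = 0.1736
1 - cos(80°) = 0.8264

Δλ = 2.4263 × 0.8264
Δλ = 2.0050 pm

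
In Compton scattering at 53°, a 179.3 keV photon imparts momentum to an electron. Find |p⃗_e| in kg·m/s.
8.0956e-23 kg·m/s

The electron is initially at rest, so by conservation of momentum:
p⃗_e = p⃗₀ − p⃗'  (incident photon momentum minus scattered photon momentum)

Photon momentum magnitudes (p = h/λ = E/c):
λ₀ = hc/E₀ = 6.9149 pm → p₀ = h/λ₀ = 9.5823e-23 kg·m/s
Δλ = λ_C(1 − cos 53°) = 0.9661 pm
λ' = 7.8810 pm → p' = h/λ' = 8.4076e-23 kg·m/s

The scattered photon makes angle θ = 53° with the incident direction, so by the law of cosines:
|p⃗_e|² = p₀² + p'² − 2p₀p'cos θ
|p⃗_e|² = (9.5823e-23)² + (8.4076e-23)² − 2·9.5823e-23·8.4076e-23·cos(53°)
|p⃗_e| = 8.0956e-23 kg·m/s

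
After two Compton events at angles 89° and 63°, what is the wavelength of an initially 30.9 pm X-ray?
34.6088 pm

Apply Compton shift twice:

First scattering at θ₁ = 89°:
Δλ₁ = λ_C(1 - cos(89°))
Δλ₁ = 2.4263 × 0.9825
Δλ₁ = 2.3840 pm

After first scattering:
λ₁ = 30.9 + 2.3840 = 33.2840 pm

Second scattering at θ₂ = 63°:
Δλ₂ = λ_C(1 - cos(63°))
Δλ₂ = 2.4263 × 0.5460
Δλ₂ = 1.3248 pm

Final wavelength:
λ₂ = 33.2840 + 1.3248 = 34.6088 pm

Total shift: Δλ_total = 2.3840 + 1.3248 = 3.7088 pm

(Intermediate values are shown rounded; full precision is carried through to the final answer.)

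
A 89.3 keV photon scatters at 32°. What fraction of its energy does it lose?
0.0259 (or 2.59%)

Calculate initial and final photon energies:

Initial: E₀ = 89.3 keV → λ₀ = 13.8840 pm
Compton shift: Δλ = 0.3687 pm
Final wavelength: λ' = 14.2527 pm
Final energy: E' = 86.9900 keV

Fractional energy loss:
(E₀ - E')/E₀ = (89.3000 - 86.9900)/89.3000
= 2.3100/89.3000
= 0.0259
= 2.59%

(Intermediate values are shown rounded; full precision is carried through to the final answer.)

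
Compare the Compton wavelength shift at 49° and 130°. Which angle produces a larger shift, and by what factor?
130° produces the larger shift by a factor of 4.776

Calculate both shifts using Δλ = λ_C(1 - cos θ):

For θ₁ = 49°:
Δλ₁ = 2.4263 × (1 - cos(49°))
Δλ₁ = 2.4263 × 0.3439
Δλ₁ = 0.8345 pm

For θ₂ = 130°:
Δλ₂ = 2.4263 × (1 - cos(130°))
Δλ₂ = 2.4263 × 1.6428
Δλ₂ = 3.9859 pm

The 130° angle produces the larger shift.
Ratio: 3.9859/0.8345 = 4.776

(Intermediate values are shown rounded; full precision is carried through to the final answer.)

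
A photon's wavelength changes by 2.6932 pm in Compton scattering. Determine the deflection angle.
96.32°

From the Compton formula Δλ = λ_C(1 - cos θ), we can solve for θ:

cos θ = 1 - Δλ/λ_C

Given:
- Δλ = 2.6932 pm
- λ_C = h/(m_e·c) ≈ 2.42631024 pm

cos θ = 1 - 2.6932/2.42631024
cos θ = 1 - 1.109998
cos θ = -0.109998

θ = arccos(-0.109998)
θ = 96.32°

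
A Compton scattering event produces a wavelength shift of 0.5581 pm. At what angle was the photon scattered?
39.65°

From the Compton formula Δλ = λ_C(1 - cos θ), we can solve for θ:

cos θ = 1 - Δλ/λ_C

Given:
- Δλ = 0.5581 pm
- λ_C = h/(m_e·c) ≈ 2.42631024 pm

cos θ = 1 - 0.5581/2.42631024
cos θ = 1 - 0.230020
cos θ = 0.769980

θ = arccos(0.769980)
θ = 39.65°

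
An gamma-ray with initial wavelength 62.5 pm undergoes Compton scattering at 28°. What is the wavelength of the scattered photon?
62.7840 pm

Using the Compton scattering formula:
λ' = λ + Δλ = λ + λ_C(1 - cos θ)

Given:
- Initial wavelength λ = 62.5 pm
- Scattering angle θ = 28°
- Compton wavelength λ_C ≈ 2.4263 pm

Calculate the shift:
Δλ = 2.4263 × (1 - cos(28°))
Δλ = 2.4263 × 0.1171
Δλ = 0.2840 pm

Final wavelength:
λ' = 62.5 + 0.2840 = 62.7840 pm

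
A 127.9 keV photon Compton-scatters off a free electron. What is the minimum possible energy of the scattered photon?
85.2332 keV (at θ = 180°)

The scattered photon has minimum energy when its wavelength is maximum, i.e., when the Compton shift Δλ = λ_C(1 − cos θ) is maximum. This occurs at θ = 180° (backscattering), giving Δλ_max = 2λ_C = 4.8526 pm.

Initial wavelength: λ₀ = hc/E₀ = 9.6938 pm
Maximum final wavelength: λ'_max = λ₀ + 2λ_C = 9.6938 + 4.8526 = 14.5465 pm
Minimum final energy: E'_min = hc/λ'_max = 85.2332 keV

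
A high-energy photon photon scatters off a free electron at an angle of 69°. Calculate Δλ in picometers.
1.5568 pm

Using the Compton scattering formula:
Δλ = λ_C(1 - cos θ)

where λ_C = h/(m_e·c) ≈ 2.4263 pm is the Compton wavelength of an electron.

For θ = 69°:
cos(69°) = 0.3584
1 - cos(69°) = 0.6416

Δλ = 2.4263 × 0.6416
Δλ = 1.5568 pm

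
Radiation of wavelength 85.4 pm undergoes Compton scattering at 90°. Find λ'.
87.8263 pm

Using the Compton formula: λ' = λ + λ_C(1 − cos θ)

For θ = 90°, cos θ = 0 (exact) = 0.0000, so:
1 − cos 90° = 1 − (0) = 1.0000

Δλ = λ_C × 1.0000 = 2.4263 × 1.0000 = 2.4263 pm

λ' = 85.4 + 2.4263 = 87.8263 pm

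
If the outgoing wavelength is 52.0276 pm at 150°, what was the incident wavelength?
47.5000 pm

From λ' = λ + Δλ, we have λ = λ' - Δλ

First calculate the Compton shift:
Δλ = λ_C(1 - cos θ)
Δλ = 2.4263 × (1 - cos(150°))
Δλ = 2.4263 × 1.8660
Δλ = 4.5276 pm

Initial wavelength:
λ = λ' - Δλ
λ = 52.0276 - 4.5276
λ = 47.5000 pm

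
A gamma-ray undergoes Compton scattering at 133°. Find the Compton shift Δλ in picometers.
4.0810 pm

Using the Compton scattering formula:
Δλ = λ_C(1 - cos θ)

where λ_C = h/(m_e·c) ≈ 2.4263 pm is the Compton wavelength of an electron.

For θ = 133°:
cos(133°) = -0.6820
1 - cos(133°) = 1.6820

Δλ = 2.4263 × 1.6820
Δλ = 4.0810 pm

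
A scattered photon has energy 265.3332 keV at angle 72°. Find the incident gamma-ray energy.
413.8000 keV

Convert final energy to wavelength (hc ≈ 1239.842 keV·pm):
λ' = hc/E' = 1239.842 / 265.3332 = 4.6728 pm

Calculate the Compton shift:
Δλ = λ_C(1 - cos(72°))
Δλ = 2.4263 × (1 - cos(72°))
Δλ = 1.6765 pm

Initial wavelength:
λ = λ' - Δλ = 4.6728 - 1.6765 = 2.9962 pm

Initial energy:
E = hc/λ = 1239.842 / 2.9962 = 413.8000 keV

(Intermediate values are shown rounded; full precision is carried through to the final answer.)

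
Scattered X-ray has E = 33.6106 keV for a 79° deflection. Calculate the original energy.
35.5001 keV

Convert final energy to wavelength (hc ≈ 1239.842 keV·pm):
λ' = hc/E' = 1239.842 / 33.6106 = 36.8884 pm

Calculate the Compton shift:
Δλ = λ_C(1 - cos(79°))
Δλ = 2.4263 × (1 - cos(79°))
Δλ = 1.9633 pm

Initial wavelength:
λ = λ' - Δλ = 36.8884 - 1.9633 = 34.9251 pm

Initial energy:
E = hc/λ = 1239.842 / 34.9251 = 35.5001 keV

(Intermediate values are shown rounded; full precision is carried through to the final answer.)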